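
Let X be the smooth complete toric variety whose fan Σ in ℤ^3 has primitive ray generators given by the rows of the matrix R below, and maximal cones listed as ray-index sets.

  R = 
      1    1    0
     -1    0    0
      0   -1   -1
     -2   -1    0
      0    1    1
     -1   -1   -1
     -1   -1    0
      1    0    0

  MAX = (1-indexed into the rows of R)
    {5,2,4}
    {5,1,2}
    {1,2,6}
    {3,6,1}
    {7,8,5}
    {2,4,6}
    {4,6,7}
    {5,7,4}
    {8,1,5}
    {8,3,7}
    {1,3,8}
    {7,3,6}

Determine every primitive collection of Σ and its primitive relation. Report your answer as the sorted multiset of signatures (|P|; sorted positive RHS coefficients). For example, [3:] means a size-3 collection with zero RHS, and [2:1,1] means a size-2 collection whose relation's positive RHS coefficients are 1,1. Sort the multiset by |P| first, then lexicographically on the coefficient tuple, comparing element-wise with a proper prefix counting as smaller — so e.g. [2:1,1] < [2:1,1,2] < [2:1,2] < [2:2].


|primitive collections| = 10. Relations:

  P={1,7}:  v_{1} + v_{7} = 0 — sig = [2:]
  P={2,8}:  v_{2} + v_{8} = 0 — sig = [2:]
  P={3,5}:  v_{3} + v_{5} = 0 — sig = [2:]
  P={1,4}:  v_{1} + v_{4} = v_{2} — sig = [2:1]
  P={2,3}:  v_{2} + v_{3} = v_{6} — sig = [2:1]
  P={2,7}:  v_{2} + v_{7} = v_{4} — sig = [2:1]
  P={4,8}:  v_{4} + v_{8} = v_{7} — sig = [2:1]
  P={5,6}:  v_{5} + v_{6} = v_{2} — sig = [2:1]
  P={6,8}:  v_{6} + v_{8} = v_{3} — sig = [2:1]
  P={3,4}:  v_{3} + v_{4} = v_{6} + v_{7} — sig = [2:1,1]

so the primitive-relation signature multiset is
    [2:]
    [2:]
    [2:]
    [2:1]
    [2:1]
    [2:1]
    [2:1]
    [2:1]
    [2:1]
    [2:1,1]


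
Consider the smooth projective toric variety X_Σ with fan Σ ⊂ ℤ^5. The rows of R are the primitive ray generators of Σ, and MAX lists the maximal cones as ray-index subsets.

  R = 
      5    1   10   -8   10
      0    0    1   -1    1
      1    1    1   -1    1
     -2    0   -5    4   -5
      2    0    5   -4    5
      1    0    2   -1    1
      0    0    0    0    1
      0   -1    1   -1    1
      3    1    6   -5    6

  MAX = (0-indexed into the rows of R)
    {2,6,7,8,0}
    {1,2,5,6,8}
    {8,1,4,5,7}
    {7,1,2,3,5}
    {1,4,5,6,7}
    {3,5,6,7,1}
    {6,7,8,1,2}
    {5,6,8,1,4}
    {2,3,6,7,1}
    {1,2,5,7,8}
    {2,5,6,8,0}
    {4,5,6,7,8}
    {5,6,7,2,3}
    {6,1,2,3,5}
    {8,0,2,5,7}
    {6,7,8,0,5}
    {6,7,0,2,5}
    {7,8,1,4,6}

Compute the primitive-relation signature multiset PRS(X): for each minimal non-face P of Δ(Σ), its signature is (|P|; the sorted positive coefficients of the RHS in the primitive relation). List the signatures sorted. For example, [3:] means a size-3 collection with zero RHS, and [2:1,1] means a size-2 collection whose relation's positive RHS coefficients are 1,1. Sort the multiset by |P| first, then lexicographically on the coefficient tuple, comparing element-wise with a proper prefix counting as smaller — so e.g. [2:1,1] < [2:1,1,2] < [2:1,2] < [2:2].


9 minimal non-faces of Δ(Σ) (on 9 rays):

  • {3,4}:  v_{3} + v_{4} = 0  →  sig = [2:]
  • {2,4}:  v_{2} + v_{4} = v_{8}  →  sig = [2:1]
  • {3,8}:  v_{3} + v_{8} = v_{2}  →  sig = [2:1]
  • {0,1}:  v_{0} + v_{1} = v_{4} + v_{8}  →  sig = [2:1,1]
  • {0,3}:  v_{0} + v_{3} = 2·v_{2} + v_{5} + v_{6} + v_{7}  →  sig = [2:1,1,1,2]
  • {0,4}:  v_{0} + v_{4} = v_{5} + v_{6} + v_{7} + 2·v_{8}  →  sig = [2:1,1,1,2]
  • {1,2,5,6,7}:  v_{1} + v_{2} + v_{5} + v_{6} + v_{7} = v_{4}  →  sig = [5:1]
  • {2,5,6,7,8}:  v_{2} + v_{5} + v_{6} + v_{7} + v_{8} = v_{0}  →  sig = [5:1]
  • {1,5,6,7,8}:  v_{1} + v_{5} + v_{6} + v_{7} + v_{8} = 2·v_{4}  →  sig = [5:2]

so the primitive-relation signature multiset is
[[2:], [2:1], [2:1], [2:1,1], [2:1,1,1,2], [2:1,1,1,2], [5:1], [5:1], [5:2]]


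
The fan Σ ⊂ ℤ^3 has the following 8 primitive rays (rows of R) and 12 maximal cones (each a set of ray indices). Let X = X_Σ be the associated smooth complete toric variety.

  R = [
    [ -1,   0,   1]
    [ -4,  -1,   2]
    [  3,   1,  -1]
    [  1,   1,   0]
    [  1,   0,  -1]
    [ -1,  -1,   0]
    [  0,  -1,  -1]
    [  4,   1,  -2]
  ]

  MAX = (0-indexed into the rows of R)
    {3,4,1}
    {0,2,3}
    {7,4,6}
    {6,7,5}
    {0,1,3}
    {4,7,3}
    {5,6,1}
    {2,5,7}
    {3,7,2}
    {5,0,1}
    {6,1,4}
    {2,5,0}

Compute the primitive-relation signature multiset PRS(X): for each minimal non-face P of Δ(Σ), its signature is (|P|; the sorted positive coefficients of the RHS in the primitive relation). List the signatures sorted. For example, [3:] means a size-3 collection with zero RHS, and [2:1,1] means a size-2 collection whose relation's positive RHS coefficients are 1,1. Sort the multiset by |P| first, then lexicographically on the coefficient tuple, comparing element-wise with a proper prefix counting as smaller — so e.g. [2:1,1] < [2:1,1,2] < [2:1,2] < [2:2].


Minimal non-faces — 10 found among 8 rays, 12 max cones:

  P = {0,4}:  v_{0} + v_{4} = 0 — sig = [2:]
  P = {1,7}:  v_{1} + v_{7} = 0 — sig = [2:]
  P = {3,5}:  v_{3} + v_{5} = 0 — sig = [2:]
  P = {0,6}:  v_{0} + v_{6} = v_{5} — sig = [2:1]
  P = {0,7}:  v_{0} + v_{7} = v_{2} — sig = [2:1]
  P = {1,2}:  v_{1} + v_{2} = v_{0} — sig = [2:1]
  P = {2,4}:  v_{2} + v_{4} = v_{7} — sig = [2:1]
  P = {3,6}:  v_{3} + v_{6} = v_{4} — sig = [2:1]
  P = {4,5}:  v_{4} + v_{5} = v_{6} — sig = [2:1]
  P = {2,6}:  v_{2} + v_{6} = v_{5} + v_{7} — sig = [2:1,1]

Signatures (|P|; sorted positive RHS coefficients), sorted:
[[2:], [2:], [2:], [2:1], [2:1], [2:1], [2:1], [2:1], [2:1], [2:1,1]]


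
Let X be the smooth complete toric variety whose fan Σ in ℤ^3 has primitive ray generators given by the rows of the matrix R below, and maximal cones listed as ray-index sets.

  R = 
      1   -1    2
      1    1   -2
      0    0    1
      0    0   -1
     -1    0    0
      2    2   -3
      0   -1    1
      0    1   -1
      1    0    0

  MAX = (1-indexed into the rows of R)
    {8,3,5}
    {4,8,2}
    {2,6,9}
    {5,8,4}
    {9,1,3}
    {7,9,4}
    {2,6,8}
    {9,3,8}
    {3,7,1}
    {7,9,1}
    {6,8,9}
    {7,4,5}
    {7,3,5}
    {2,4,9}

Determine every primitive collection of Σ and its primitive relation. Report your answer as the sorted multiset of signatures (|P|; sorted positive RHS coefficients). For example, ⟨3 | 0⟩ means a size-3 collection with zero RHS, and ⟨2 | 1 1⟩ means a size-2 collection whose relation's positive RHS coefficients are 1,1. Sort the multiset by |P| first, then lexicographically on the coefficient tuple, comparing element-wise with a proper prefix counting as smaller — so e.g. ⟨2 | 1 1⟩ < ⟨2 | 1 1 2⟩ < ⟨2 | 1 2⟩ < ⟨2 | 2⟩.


Σ has 18 primitive collections:

  • {3,4}:  v_{3} + v_{4} = 0  ⟹  sig = ⟨2 | 0⟩
  • {5,9}:  v_{5} + v_{9} = 0  ⟹  sig = ⟨2 | 0⟩
  • {7,8}:  v_{7} + v_{8} = 0  ⟹  sig = ⟨2 | 0⟩
  • {1,4}:  v_{1} + v_{4} = v_{7} + v_{9}  ⟹  sig = ⟨2 | 1 1⟩
  • {1,5}:  v_{1} + v_{5} = v_{3} + v_{7}  ⟹  sig = ⟨2 | 1 1⟩
  • {1,8}:  v_{1} + v_{8} = v_{3} + v_{9}  ⟹  sig = ⟨2 | 1 1⟩
  • {2,3}:  v_{2} + v_{3} = v_{8} + v_{9}  ⟹  sig = ⟨2 | 1 1⟩
  • {2,5}:  v_{2} + v_{5} = v_{4} + v_{8}  ⟹  sig = ⟨2 | 1 1⟩
  • {2,7}:  v_{2} + v_{7} = v_{4} + v_{9}  ⟹  sig = ⟨2 | 1 1⟩
  • {5,6}:  v_{5} + v_{6} = v_{2} + v_{8}  ⟹  sig = ⟨2 | 1 1⟩
  • {6,7}:  v_{6} + v_{7} = v_{2} + v_{9}  ⟹  sig = ⟨2 | 1 1⟩
  • {1,6}:  v_{1} + v_{6} = v_{8} + 3·v_{9}  ⟹  sig = ⟨2 | 1 3⟩
  • {1,2}:  v_{1} + v_{2} = 2·v_{9}  ⟹  sig = ⟨2 | 2⟩
  • {4,6}:  v_{4} + v_{6} = 2·v_{2}  ⟹  sig = ⟨2 | 2⟩
  • {3,6}:  v_{3} + v_{6} = 2·v_{8} + 2·v_{9}  ⟹  sig = ⟨2 | 2 2⟩
  • {2,8,9}:  v_{2} + v_{8} + v_{9} = v_{6}  ⟹  sig = ⟨3 | 1⟩
  • {3,7,9}:  v_{3} + v_{7} + v_{9} = v_{1}  ⟹  sig = ⟨3 | 1⟩
  • {4,8,9}:  v_{4} + v_{8} + v_{9} = v_{2}  ⟹  sig = ⟨3 | 1⟩

so the primitive-relation signature multiset is
    ⟨2 | 0⟩
    ⟨2 | 0⟩
    ⟨2 | 0⟩
    ⟨2 | 1 1⟩
    ⟨2 | 1 1⟩
    ⟨2 | 1 1⟩
    ⟨2 | 1 1⟩
    ⟨2 | 1 1⟩
    ⟨2 | 1 1⟩
    ⟨2 | 1 1⟩
    ⟨2 | 1 1⟩
    ⟨2 | 1 3⟩
    ⟨2 | 2⟩
    ⟨2 | 2⟩
    ⟨2 | 2 2⟩
    ⟨3 | 1⟩
    ⟨3 | 1⟩
    ⟨3 | 1⟩


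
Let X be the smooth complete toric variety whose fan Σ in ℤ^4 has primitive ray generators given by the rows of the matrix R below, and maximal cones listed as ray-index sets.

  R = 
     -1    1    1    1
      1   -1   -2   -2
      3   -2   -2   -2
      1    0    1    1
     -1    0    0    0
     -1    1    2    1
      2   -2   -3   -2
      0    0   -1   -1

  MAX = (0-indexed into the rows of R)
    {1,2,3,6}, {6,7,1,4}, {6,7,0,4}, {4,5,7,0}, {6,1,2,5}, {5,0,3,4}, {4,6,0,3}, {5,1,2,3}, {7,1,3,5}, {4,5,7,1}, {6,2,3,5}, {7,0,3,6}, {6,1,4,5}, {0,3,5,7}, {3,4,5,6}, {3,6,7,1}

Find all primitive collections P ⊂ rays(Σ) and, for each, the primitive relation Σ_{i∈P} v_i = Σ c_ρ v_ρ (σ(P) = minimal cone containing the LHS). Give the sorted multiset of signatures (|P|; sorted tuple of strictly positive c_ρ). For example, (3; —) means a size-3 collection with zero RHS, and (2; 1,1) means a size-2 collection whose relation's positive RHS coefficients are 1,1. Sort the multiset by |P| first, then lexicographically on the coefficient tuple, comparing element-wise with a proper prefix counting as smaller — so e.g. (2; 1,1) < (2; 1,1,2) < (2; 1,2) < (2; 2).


|primitive collections| = 9. Relations:

  {0,1}:  v_{0} + v_{1} = v_{7} — sig = (2; 1)
  {0,2}:  v_{0} + v_{2} = v_{1} + v_{3} — sig = (2; 1,1)
  {2,7}:  v_{2} + v_{7} = 2·v_{1} + v_{3} — sig = (2; 1,2)
  {2,4}:  v_{2} + v_{4} = 2·v_{5} + 2·v_{6} — sig = (2; 2,2)
  {0,5,6}:  v_{0} + v_{5} + v_{6} = 0 — sig = (3; —)
  {3,4,7}:  v_{3} + v_{4} + v_{7} = 0 — sig = (3; —)
  {5,6,7}:  v_{5} + v_{6} + v_{7} = v_{1} — sig = (3; 1)
  {1,3,4}:  v_{1} + v_{3} + v_{4} = v_{5} + v_{6} — sig = (3; 1,1)
  {1,3,5,6}:  v_{1} + v_{3} + v_{5} + v_{6} = v_{2} — sig = (4; 1)

Signatures (|P|; sorted positive RHS coefficients), sorted:
    (2; 1)
    (2; 1,1)
    (2; 1,2)
    (2; 2,2)
    (3; —)
    (3; —)
    (3; 1)
    (3; 1,1)
    (4; 1)


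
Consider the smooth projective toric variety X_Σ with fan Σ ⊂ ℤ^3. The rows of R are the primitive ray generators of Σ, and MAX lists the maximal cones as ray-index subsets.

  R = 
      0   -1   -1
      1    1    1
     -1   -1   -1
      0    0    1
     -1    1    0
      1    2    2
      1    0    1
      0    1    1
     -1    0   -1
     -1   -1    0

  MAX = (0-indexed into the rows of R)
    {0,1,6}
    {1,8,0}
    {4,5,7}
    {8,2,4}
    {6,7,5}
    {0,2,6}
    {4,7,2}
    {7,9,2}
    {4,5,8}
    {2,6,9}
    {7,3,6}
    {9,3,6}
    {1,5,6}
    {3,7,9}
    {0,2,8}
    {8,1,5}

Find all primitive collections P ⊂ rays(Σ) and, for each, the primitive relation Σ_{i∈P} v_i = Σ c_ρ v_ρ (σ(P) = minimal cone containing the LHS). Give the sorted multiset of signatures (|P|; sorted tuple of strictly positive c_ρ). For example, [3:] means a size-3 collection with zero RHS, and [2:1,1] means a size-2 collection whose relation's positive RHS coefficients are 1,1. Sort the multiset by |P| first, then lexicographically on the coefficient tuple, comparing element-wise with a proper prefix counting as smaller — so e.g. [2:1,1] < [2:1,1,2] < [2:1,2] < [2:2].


Σ has 23 primitive collections:

  {0,7}:  v_{0} + v_{7} = 0  ⟹  sig = [2:]
  {1,2}:  v_{1} + v_{2} = 0  ⟹  sig = [2:]
  {6,8}:  v_{6} + v_{8} = 0  ⟹  sig = [2:]
  {0,4}:  v_{0} + v_{4} = v_{8}  ⟹  sig = [2:1]
  {0,5}:  v_{0} + v_{5} = v_{1}  ⟹  sig = [2:1]
  {1,7}:  v_{1} + v_{7} = v_{5}  ⟹  sig = [2:1]
  {1,9}:  v_{1} + v_{9} = v_{3}  ⟹  sig = [2:1]
  {2,3}:  v_{2} + v_{3} = v_{9}  ⟹  sig = [2:1]
  {2,5}:  v_{2} + v_{5} = v_{7}  ⟹  sig = [2:1]
  {4,6}:  v_{4} + v_{6} = v_{7}  ⟹  sig = [2:1]
  {7,8}:  v_{7} + v_{8} = v_{4}  ⟹  sig = [2:1]
  {0,3}:  v_{0} + v_{3} = v_{2} + v_{6}  ⟹  sig = [2:1,1]
  {1,3}:  v_{1} + v_{3} = v_{6} + v_{7}  ⟹  sig = [2:1,1]
  {1,4}:  v_{1} + v_{4} = v_{5} + v_{8}  ⟹  sig = [2:1,1]
  {3,8}:  v_{3} + v_{8} = v_{2} + v_{7}  ⟹  sig = [2:1,1]
  {5,9}:  v_{5} + v_{9} = v_{3} + v_{7}  ⟹  sig = [2:1,1]
  {0,9}:  v_{0} + v_{9} = 2·v_{2} + v_{6}  ⟹  sig = [2:1,2]
  {3,4}:  v_{3} + v_{4} = v_{2} + 2·v_{7}  ⟹  sig = [2:1,2]
  {3,5}:  v_{3} + v_{5} = v_{6} + 2·v_{7}  ⟹  sig = [2:1,2]
  {8,9}:  v_{8} + v_{9} = 2·v_{2} + v_{7}  ⟹  sig = [2:1,2]
  {4,9}:  v_{4} + v_{9} = 2·v_{2} + 2·v_{7}  ⟹  sig = [2:2,2]
  {2,6,7}:  v_{2} + v_{6} + v_{7} = v_{3}  ⟹  sig = [3:1]
  {6,7,9}:  v_{6} + v_{7} + v_{9} = 2·v_{3}  ⟹  sig = [3:2]

Sorted signature multiset PRS(X):
[[2:], [2:], [2:], [2:1], [2:1], [2:1], [2:1], [2:1], [2:1], [2:1], [2:1], [2:1,1], [2:1,1], [2:1,1], [2:1,1], [2:1,1], [2:1,2], [2:1,2], [2:1,2], [2:1,2], [2:2,2], [3:1], [3:2]]


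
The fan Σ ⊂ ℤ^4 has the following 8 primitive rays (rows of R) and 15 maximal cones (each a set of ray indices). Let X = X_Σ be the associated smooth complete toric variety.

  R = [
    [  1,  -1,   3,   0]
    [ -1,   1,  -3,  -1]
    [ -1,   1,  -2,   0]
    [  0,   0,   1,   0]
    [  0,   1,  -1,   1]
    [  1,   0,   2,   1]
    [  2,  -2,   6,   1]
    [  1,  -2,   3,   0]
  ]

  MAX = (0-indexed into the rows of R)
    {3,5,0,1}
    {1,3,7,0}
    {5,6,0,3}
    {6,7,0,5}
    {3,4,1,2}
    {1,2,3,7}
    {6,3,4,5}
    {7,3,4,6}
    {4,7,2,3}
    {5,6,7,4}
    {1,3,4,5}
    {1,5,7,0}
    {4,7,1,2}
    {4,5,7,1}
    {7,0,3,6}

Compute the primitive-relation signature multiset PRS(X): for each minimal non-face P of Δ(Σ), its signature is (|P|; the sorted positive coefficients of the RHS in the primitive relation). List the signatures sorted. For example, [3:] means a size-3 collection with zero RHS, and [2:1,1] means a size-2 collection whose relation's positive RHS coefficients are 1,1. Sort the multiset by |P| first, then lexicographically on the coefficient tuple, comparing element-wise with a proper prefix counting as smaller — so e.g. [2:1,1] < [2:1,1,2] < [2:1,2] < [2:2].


Δ(Σ) — 8 vertices, 7 min non-faces:

  P = {0,2}:  v_{0} + v_{2} = v_{3} — sig = [2:1]
  P = {0,4}:  v_{0} + v_{4} = v_{5} — sig = [2:1]
  P = {1,6}:  v_{1} + v_{6} = v_{0} — sig = [2:1]
  P = {2,5}:  v_{2} + v_{5} = v_{3} + v_{4} — sig = [2:1,1]
  P = {2,6}:  v_{2} + v_{6} = 2·v_{3} + v_{4} + v_{7} — sig = [2:1,1,2]
  P = {3,5,7}:  v_{3} + v_{5} + v_{7} = v_{6} — sig = [3:1]
  P = {1,3,4,7}:  v_{1} + v_{3} + v_{4} + v_{7} = 0 — sig = [4:]

Hence PRS(X_Σ) =
    [2:1]
    [2:1]
    [2:1]
    [2:1,1]
    [2:1,1,2]
    [3:1]
    [4:]


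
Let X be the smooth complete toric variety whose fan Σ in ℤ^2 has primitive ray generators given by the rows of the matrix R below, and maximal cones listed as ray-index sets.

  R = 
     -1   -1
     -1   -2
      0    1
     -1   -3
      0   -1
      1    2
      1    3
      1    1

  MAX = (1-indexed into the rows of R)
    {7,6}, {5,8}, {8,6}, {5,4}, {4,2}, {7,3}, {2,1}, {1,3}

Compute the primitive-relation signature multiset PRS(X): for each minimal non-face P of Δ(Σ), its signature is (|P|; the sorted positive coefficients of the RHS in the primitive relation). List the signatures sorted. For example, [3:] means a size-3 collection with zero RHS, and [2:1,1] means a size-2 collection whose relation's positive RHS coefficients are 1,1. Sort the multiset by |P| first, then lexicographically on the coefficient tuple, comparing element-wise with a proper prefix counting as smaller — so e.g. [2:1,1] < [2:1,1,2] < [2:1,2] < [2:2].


Minimal non-faces — 20 found among 8 rays, 8 max cones:

  • {1,8}:  v_{1} + v_{8} = 0 ; sig = [2:]
  • {2,6}:  v_{2} + v_{6} = 0 ; sig = [2:]
  • {3,5}:  v_{3} + v_{5} = 0 ; sig = [2:]
  • {4,7}:  v_{4} + v_{7} = 0 ; sig = [2:]
  • {1,5}:  v_{1} + v_{5} = v_{2} ; sig = [2:1]
  • {1,6}:  v_{1} + v_{6} = v_{3} ; sig = [2:1]
  • {2,3}:  v_{2} + v_{3} = v_{1} ; sig = [2:1]
  • {2,5}:  v_{2} + v_{5} = v_{4} ; sig = [2:1]
  • {2,7}:  v_{2} + v_{7} = v_{3} ; sig = [2:1]
  • {2,8}:  v_{2} + v_{8} = v_{5} ; sig = [2:1]
  • {3,4}:  v_{3} + v_{4} = v_{2} ; sig = [2:1]
  • {3,6}:  v_{3} + v_{6} = v_{7} ; sig = [2:1]
  • {3,8}:  v_{3} + v_{8} = v_{6} ; sig = [2:1]
  • {4,6}:  v_{4} + v_{6} = v_{5} ; sig = [2:1]
  • {5,6}:  v_{5} + v_{6} = v_{8} ; sig = [2:1]
  • {5,7}:  v_{5} + v_{7} = v_{6} ; sig = [2:1]
  • {1,4}:  v_{1} + v_{4} = 2·v_{2} ; sig = [2:2]
  • {1,7}:  v_{1} + v_{7} = 2·v_{3} ; sig = [2:2]
  • {4,8}:  v_{4} + v_{8} = 2·v_{5} ; sig = [2:2]
  • {7,8}:  v_{7} + v_{8} = 2·v_{6} ; sig = [2:2]

so the primitive-relation signature multiset is
[[2:], [2:], [2:], [2:], [2:1], [2:1], [2:1], [2:1], [2:1], [2:1], [2:1], [2:1], [2:1], [2:1], [2:1], [2:1], [2:2], [2:2], [2:2], [2:2]]


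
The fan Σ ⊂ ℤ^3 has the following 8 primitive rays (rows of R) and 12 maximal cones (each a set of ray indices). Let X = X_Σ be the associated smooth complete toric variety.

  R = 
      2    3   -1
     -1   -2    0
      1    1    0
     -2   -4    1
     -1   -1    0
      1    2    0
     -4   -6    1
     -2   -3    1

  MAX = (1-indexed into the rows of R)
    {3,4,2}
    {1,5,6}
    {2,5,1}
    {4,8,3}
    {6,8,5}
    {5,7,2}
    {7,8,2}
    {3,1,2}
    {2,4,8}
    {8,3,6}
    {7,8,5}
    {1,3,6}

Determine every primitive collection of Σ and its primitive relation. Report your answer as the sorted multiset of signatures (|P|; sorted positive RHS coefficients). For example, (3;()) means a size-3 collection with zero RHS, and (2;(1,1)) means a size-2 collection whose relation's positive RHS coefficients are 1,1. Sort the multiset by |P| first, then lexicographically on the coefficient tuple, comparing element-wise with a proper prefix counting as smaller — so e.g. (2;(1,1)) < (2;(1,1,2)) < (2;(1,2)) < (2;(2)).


12 minimal non-faces of Δ(Σ) (on 8 rays):

  P = {1,8}:  v_{1} + v_{8} = 0  ⇒ sig = (2;())
  P = {2,6}:  v_{2} + v_{6} = 0  ⇒ sig = (2;())
  P = {3,5}:  v_{3} + v_{5} = 0  ⇒ sig = (2;())
  P = {1,4}:  v_{1} + v_{4} = v_{2} + v_{3}  ⇒ sig = (2;(1,1))
  P = {1,7}:  v_{1} + v_{7} = v_{2} + v_{5}  ⇒ sig = (2;(1,1))
  P = {3,7}:  v_{3} + v_{7} = v_{2} + v_{8}  ⇒ sig = (2;(1,1))
  P = {4,5}:  v_{4} + v_{5} = v_{2} + v_{8}  ⇒ sig = (2;(1,1))
  P = {4,6}:  v_{4} + v_{6} = v_{3} + v_{8}  ⇒ sig = (2;(1,1))
  P = {6,7}:  v_{6} + v_{7} = v_{5} + v_{8}  ⇒ sig = (2;(1,1))
  P = {4,7}:  v_{4} + v_{7} = 2·v_{2} + 2·v_{8}  ⇒ sig = (2;(2,2))
  P = {2,3,8}:  v_{2} + v_{3} + v_{8} = v_{4}  ⇒ sig = (3;(1))
  P = {2,5,8}:  v_{2} + v_{5} + v_{8} = v_{7}  ⇒ sig = (3;(1))

Sorted signature multiset PRS(X):
    |P|=2: 10 collections, coeffs (), (), (), (1,1), (1,1), (1,1), (1,1), (1,1), (1,1), (2,2)
    |P|=3: 2 collections, coeffs (1), (1)


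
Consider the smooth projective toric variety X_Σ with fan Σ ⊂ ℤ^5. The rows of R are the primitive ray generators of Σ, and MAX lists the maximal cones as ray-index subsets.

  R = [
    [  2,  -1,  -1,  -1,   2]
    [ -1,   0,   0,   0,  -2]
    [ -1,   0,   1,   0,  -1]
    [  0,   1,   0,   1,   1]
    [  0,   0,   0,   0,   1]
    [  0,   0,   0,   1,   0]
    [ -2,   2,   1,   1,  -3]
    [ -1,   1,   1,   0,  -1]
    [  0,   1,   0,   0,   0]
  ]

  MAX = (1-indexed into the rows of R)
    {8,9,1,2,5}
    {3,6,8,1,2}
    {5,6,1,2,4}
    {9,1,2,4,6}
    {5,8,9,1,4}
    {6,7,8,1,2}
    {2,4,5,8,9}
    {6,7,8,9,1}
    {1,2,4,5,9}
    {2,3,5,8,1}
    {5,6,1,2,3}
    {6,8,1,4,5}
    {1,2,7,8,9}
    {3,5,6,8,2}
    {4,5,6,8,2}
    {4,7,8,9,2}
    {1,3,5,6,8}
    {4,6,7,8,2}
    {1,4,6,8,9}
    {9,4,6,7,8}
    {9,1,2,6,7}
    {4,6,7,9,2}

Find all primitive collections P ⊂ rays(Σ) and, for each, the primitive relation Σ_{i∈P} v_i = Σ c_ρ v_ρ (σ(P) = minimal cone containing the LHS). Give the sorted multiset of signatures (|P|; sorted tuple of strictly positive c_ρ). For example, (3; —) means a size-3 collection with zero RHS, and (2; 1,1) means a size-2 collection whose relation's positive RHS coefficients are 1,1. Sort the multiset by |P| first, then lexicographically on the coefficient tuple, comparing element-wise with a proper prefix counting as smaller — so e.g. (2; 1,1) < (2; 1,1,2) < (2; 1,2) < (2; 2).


9 collections generate NE(X_Σ); each relation:

  P = {3,9}:  v_{3} + v_{9} = v_{8}  →  sig = (2; 1)
  P = {3,4}:  v_{3} + v_{4} = v_{5} + v_{6} + v_{8}  →  sig = (2; 1,1,1)
  P = {5,7}:  v_{5} + v_{7} = v_{2} + v_{4} + v_{8}  →  sig = (2; 1,1,1)
  P = {3,7}:  v_{3} + v_{7} = v_{2} + v_{6} + 2·v_{8}  →  sig = (2; 1,1,2)
  P = {5,6,9}:  v_{5} + v_{6} + v_{9} = v_{4}  →  sig = (3; 1)
  P = {1,4,7}:  v_{1} + v_{4} + v_{7} = v_{6} + 2·v_{9}  →  sig = (3; 1,2)
  P = {1,2,4,8}:  v_{1} + v_{2} + v_{4} + v_{8} = v_{9}  →  sig = (4; 1)
  P = {2,6,8,9}:  v_{2} + v_{6} + v_{8} + v_{9} = v_{7}  →  sig = (4; 1)
  P = {1,2,5,6,8}:  v_{1} + v_{2} + v_{5} + v_{6} + v_{8} = 0  →  sig = (5; —)

Sorted signature multiset PRS(X):
    (2; 1)
    (2; 1,1,1)
    (2; 1,1,1)
    (2; 1,1,2)
    (3; 1)
    (3; 1,2)
    (4; 1)
    (4; 1)
    (5; —)


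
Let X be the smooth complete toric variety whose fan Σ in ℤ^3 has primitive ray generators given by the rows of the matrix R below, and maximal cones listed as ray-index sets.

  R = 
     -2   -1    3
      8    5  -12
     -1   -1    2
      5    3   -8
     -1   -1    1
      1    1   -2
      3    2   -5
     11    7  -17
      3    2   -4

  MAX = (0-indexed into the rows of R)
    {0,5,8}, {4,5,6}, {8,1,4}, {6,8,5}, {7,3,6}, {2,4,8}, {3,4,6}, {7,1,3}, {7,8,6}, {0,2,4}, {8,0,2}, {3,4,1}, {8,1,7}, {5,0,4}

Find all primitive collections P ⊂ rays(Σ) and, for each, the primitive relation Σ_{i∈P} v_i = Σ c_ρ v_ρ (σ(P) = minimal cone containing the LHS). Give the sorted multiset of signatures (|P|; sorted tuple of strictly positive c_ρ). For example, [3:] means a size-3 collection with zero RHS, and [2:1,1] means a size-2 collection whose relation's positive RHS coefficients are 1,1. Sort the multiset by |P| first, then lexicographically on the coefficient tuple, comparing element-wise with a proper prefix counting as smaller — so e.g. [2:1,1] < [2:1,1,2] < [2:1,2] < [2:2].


Minimal non-faces — 18 found among 9 rays, 14 max cones:

  {2,5}:  v_{2} + v_{5} = 0  ⟹  sig = [2:]
  {0,3}:  v_{0} + v_{3} = v_{6}  ⟹  sig = [2:1]
  {0,6}:  v_{0} + v_{6} = v_{5}  ⟹  sig = [2:1]
  {1,6}:  v_{1} + v_{6} = v_{7}  ⟹  sig = [2:1]
  {3,8}:  v_{3} + v_{8} = v_{1}  ⟹  sig = [2:1]
  {0,1}:  v_{0} + v_{1} = v_{6} + v_{8}  ⟹  sig = [2:1,1]
  {2,6}:  v_{2} + v_{6} = v_{4} + v_{8}  ⟹  sig = [2:1,1]
  {2,7}:  v_{2} + v_{7} = v_{1} + v_{4} + v_{8}  ⟹  sig = [2:1,1,1]
  {0,7}:  v_{0} + v_{7} = 2·v_{6} + v_{8}  ⟹  sig = [2:1,2]
  {1,5}:  v_{1} + v_{5} = 2·v_{6} + v_{8}  ⟹  sig = [2:1,2]
  {5,7}:  v_{5} + v_{7} = 3·v_{6} + v_{8}  ⟹  sig = [2:1,3]
  {3,5}:  v_{3} + v_{5} = 2·v_{6}  ⟹  sig = [2:2]
  {4,7}:  v_{4} + v_{7} = 2·v_{3}  ⟹  sig = [2:2]
  {2,3}:  v_{2} + v_{3} = 2·v_{4} + 2·v_{8}  ⟹  sig = [2:2,2]
  {1,2}:  v_{1} + v_{2} = 2·v_{4} + 3·v_{8}  ⟹  sig = [2:2,3]
  {0,4,8}:  v_{0} + v_{4} + v_{8} = 0  ⟹  sig = [3:]
  {4,5,8}:  v_{4} + v_{5} + v_{8} = v_{6}  ⟹  sig = [3:1]
  {4,6,8}:  v_{4} + v_{6} + v_{8} = v_{3}  ⟹  sig = [3:1]

Signatures (|P|; sorted positive RHS coefficients), sorted:
{ [2:],  [2:1] ×4,  [2:1,1] ×2,  [2:1,1,1],  [2:1,2] ×2,  [2:1,3],  [2:2] ×2,  [2:2,2],  [2:2,3],  [3:],  [3:1] ×2 }


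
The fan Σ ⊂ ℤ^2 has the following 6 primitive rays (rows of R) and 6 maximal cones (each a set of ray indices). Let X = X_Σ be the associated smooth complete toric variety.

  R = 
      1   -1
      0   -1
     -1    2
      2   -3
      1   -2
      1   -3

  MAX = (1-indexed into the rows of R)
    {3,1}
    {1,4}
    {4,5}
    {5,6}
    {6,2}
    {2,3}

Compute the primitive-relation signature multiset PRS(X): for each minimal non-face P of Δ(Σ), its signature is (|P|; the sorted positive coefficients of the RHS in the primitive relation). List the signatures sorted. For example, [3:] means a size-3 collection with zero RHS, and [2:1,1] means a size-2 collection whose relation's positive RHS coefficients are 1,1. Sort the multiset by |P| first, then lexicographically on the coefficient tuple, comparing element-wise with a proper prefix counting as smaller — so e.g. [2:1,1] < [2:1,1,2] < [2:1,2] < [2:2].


Σ has 9 primitive collections:

  P = {3,5}:  v_{3} + v_{5} = 0  so sig = [2:]
  P = {1,2}:  v_{1} + v_{2} = v_{5}  so sig = [2:1]
  P = {1,5}:  v_{1} + v_{5} = v_{4}  so sig = [2:1]
  P = {2,5}:  v_{2} + v_{5} = v_{6}  so sig = [2:1]
  P = {3,4}:  v_{3} + v_{4} = v_{1}  so sig = [2:1]
  P = {3,6}:  v_{3} + v_{6} = v_{2}  so sig = [2:1]
  P = {1,6}:  v_{1} + v_{6} = 2·v_{5}  so sig = [2:2]
  P = {2,4}:  v_{2} + v_{4} = 2·v_{5}  so sig = [2:2]
  P = {4,6}:  v_{4} + v_{6} = 3·v_{5}  so sig = [2:3]

so the primitive-relation signature multiset is
{ [2:],  [2:1] ×5,  [2:2] ×2,  [2:3] }


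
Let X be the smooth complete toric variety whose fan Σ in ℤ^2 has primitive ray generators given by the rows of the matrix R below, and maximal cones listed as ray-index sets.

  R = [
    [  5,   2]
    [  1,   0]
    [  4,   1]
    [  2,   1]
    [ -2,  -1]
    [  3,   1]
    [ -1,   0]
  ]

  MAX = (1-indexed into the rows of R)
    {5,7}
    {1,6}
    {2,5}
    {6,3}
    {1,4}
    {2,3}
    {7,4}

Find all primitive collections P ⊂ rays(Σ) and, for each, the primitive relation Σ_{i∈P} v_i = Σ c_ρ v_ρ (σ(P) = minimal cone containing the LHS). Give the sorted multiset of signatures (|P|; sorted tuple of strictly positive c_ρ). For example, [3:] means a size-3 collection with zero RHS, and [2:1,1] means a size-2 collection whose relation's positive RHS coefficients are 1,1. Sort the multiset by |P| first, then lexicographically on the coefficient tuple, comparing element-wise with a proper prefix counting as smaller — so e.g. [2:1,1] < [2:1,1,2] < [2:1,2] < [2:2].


Σ has 14 primitive collections:

  P = {2,7}:  v_{2} + v_{7} = 0  so sig = [2:]
  P = {4,5}:  v_{4} + v_{5} = 0  so sig = [2:]
  P = {1,5}:  v_{1} + v_{5} = v_{6}  so sig = [2:1]
  P = {2,4}:  v_{2} + v_{4} = v_{6}  so sig = [2:1]
  P = {2,6}:  v_{2} + v_{6} = v_{3}  so sig = [2:1]
  P = {3,7}:  v_{3} + v_{7} = v_{6}  so sig = [2:1]
  P = {4,6}:  v_{4} + v_{6} = v_{1}  so sig = [2:1]
  P = {5,6}:  v_{5} + v_{6} = v_{2}  so sig = [2:1]
  P = {6,7}:  v_{6} + v_{7} = v_{4}  so sig = [2:1]
  P = {1,2}:  v_{1} + v_{2} = 2·v_{6}  so sig = [2:2]
  P = {1,7}:  v_{1} + v_{7} = 2·v_{4}  so sig = [2:2]
  P = {3,4}:  v_{3} + v_{4} = 2·v_{6}  so sig = [2:2]
  P = {3,5}:  v_{3} + v_{5} = 2·v_{2}  so sig = [2:2]
  P = {1,3}:  v_{1} + v_{3} = 3·v_{6}  so sig = [2:3]

Sorted signature multiset PRS(X):
[[2:], [2:], [2:1], [2:1], [2:1], [2:1], [2:1], [2:1], [2:1], [2:2], [2:2], [2:2], [2:2], [2:3]]


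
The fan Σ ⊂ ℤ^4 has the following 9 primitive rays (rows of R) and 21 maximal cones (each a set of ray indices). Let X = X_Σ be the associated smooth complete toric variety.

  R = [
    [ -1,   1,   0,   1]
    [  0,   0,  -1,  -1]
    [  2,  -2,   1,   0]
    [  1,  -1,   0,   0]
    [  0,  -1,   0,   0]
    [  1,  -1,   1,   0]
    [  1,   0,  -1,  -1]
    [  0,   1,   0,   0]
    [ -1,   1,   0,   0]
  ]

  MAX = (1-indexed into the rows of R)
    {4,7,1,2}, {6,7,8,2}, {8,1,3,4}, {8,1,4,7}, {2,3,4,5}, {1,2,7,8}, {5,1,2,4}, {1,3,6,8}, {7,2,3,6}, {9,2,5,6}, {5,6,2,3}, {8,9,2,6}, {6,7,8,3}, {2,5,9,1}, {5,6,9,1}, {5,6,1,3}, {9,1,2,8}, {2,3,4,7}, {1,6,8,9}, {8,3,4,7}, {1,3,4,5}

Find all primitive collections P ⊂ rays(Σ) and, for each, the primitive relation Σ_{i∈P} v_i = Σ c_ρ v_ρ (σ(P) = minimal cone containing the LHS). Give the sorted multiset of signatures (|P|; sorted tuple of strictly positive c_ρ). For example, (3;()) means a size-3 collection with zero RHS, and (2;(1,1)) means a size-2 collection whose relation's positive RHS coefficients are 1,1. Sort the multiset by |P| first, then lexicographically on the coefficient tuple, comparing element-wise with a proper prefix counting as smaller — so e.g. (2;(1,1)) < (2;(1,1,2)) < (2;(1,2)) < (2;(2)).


12 minimal non-faces of Δ(Σ) (on 9 rays):

  {4,9}:  v_{4} + v_{9} = 0  so sig = (2;())
  {5,8}:  v_{5} + v_{8} = 0  so sig = (2;())
  {3,9}:  v_{3} + v_{9} = v_{6}  so sig = (2;(1))
  {4,6}:  v_{4} + v_{6} = v_{3}  so sig = (2;(1))
  {5,7}:  v_{5} + v_{7} = v_{2} + v_{4}  so sig = (2;(1,1))
  {7,9}:  v_{7} + v_{9} = v_{2} + v_{8}  so sig = (2;(1,1))
  {1,2,6}:  v_{1} + v_{2} + v_{6} = 0  so sig = (3;())
  {1,2,3}:  v_{1} + v_{2} + v_{3} = v_{4}  so sig = (3;(1))
  {2,4,8}:  v_{2} + v_{4} + v_{8} = v_{7}  so sig = (3;(1))
  {1,6,7}:  v_{1} + v_{6} + v_{7} = v_{4} + v_{8}  so sig = (3;(1,1))
  {2,3,8}:  v_{2} + v_{3} + v_{8} = v_{6} + v_{7}  so sig = (3;(1,1))
  {1,3,7}:  v_{1} + v_{3} + v_{7} = 2·v_{4} + v_{8}  so sig = (3;(1,2))

Hence PRS(X_Σ) =
[(2;()), (2;()), (2;(1)), (2;(1)), (2;(1,1)), (2;(1,1)), (3;()), (3;(1)), (3;(1)), (3;(1,1)), (3;(1,1)), (3;(1,2))]


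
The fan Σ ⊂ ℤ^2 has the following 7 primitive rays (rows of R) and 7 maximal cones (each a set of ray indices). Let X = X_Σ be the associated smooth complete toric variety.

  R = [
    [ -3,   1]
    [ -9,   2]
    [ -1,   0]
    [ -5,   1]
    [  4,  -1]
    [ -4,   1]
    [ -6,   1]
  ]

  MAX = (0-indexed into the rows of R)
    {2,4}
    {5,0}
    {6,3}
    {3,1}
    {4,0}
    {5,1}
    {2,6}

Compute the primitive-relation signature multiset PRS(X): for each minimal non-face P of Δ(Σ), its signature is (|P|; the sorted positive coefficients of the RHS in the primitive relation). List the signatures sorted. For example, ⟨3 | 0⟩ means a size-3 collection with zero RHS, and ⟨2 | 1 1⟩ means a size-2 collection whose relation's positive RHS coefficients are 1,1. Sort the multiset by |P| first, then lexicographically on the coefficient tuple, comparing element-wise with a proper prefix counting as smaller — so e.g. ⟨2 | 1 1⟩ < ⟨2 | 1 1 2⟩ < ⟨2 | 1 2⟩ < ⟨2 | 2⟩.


Primitive collections (14):

  P={4,5}:  v_{4} + v_{5} = 0 ; sig = ⟨2 | 0⟩
  P={0,2}:  v_{0} + v_{2} = v_{5} ; sig = ⟨2 | 1⟩
  P={0,6}:  v_{0} + v_{6} = v_{1} ; sig = ⟨2 | 1⟩
  P={1,4}:  v_{1} + v_{4} = v_{3} ; sig = ⟨2 | 1⟩
  P={2,3}:  v_{2} + v_{3} = v_{6} ; sig = ⟨2 | 1⟩
  P={2,5}:  v_{2} + v_{5} = v_{3} ; sig = ⟨2 | 1⟩
  P={3,4}:  v_{3} + v_{4} = v_{2} ; sig = ⟨2 | 1⟩
  P={3,5}:  v_{3} + v_{5} = v_{1} ; sig = ⟨2 | 1⟩
  P={0,3}:  v_{0} + v_{3} = 2·v_{5} ; sig = ⟨2 | 2⟩
  P={1,2}:  v_{1} + v_{2} = 2·v_{3} ; sig = ⟨2 | 2⟩
  P={4,6}:  v_{4} + v_{6} = 2·v_{2} ; sig = ⟨2 | 2⟩
  P={5,6}:  v_{5} + v_{6} = 2·v_{3} ; sig = ⟨2 | 2⟩
  P={0,1}:  v_{0} + v_{1} = 3·v_{5} ; sig = ⟨2 | 3⟩
  P={1,6}:  v_{1} + v_{6} = 3·v_{3} ; sig = ⟨2 | 3⟩

Signatures (|P|; sorted positive RHS coefficients), sorted:
[⟨2 | 0⟩, ⟨2 | 1⟩, ⟨2 | 1⟩, ⟨2 | 1⟩, ⟨2 | 1⟩, ⟨2 | 1⟩, ⟨2 | 1⟩, ⟨2 | 1⟩, ⟨2 | 2⟩, ⟨2 | 2⟩, ⟨2 | 2⟩, ⟨2 | 2⟩, ⟨2 | 3⟩, ⟨2 | 3⟩]


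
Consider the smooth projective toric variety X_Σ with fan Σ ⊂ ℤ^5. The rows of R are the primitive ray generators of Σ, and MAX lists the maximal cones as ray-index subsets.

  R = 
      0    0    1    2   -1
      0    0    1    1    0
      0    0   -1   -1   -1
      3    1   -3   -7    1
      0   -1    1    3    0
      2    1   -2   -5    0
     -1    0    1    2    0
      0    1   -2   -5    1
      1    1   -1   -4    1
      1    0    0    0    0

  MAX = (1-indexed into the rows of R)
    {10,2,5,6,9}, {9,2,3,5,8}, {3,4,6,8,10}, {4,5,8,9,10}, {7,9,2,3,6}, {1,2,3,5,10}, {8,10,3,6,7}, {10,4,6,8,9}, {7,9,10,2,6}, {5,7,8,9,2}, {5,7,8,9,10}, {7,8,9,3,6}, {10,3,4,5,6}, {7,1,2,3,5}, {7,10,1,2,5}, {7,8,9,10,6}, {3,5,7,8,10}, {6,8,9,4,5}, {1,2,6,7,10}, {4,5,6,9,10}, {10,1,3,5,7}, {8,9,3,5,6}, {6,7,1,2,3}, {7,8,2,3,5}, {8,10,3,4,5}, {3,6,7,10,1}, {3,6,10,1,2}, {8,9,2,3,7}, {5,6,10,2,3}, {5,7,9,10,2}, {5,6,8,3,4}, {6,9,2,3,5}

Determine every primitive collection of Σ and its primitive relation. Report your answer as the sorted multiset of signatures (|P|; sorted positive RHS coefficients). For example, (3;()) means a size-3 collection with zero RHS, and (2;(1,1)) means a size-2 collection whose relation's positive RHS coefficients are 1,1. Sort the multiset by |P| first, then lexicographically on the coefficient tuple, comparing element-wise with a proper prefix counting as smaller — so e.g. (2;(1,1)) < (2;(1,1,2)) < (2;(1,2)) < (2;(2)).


|primitive collections| = 14. Relations:

  P = {1,4}:  v_{1} + v_{4} = v_{6} + v_{10}  →  sig = (2;(1,1))
  P = {1,8}:  v_{1} + v_{8} = v_{3} + v_{7} + v_{9}  →  sig = (2;(1,1,1))
  P = {1,9}:  v_{1} + v_{9} = v_{2} + v_{6} + v_{7}  →  sig = (2;(1,1,1))
  P = {2,4}:  v_{2} + v_{4} = v_{5} + v_{6} + v_{9}  →  sig = (2;(1,1,1))
  P = {4,7}:  v_{4} + v_{7} = v_{8} + 2·v_{10}  →  sig = (2;(1,2))
  P = {2,8,10}:  v_{2} + v_{8} + v_{10} = v_{9}  →  sig = (3;(1))
  P = {3,9,10}:  v_{3} + v_{9} + v_{10} = v_{6}  →  sig = (3;(1))
  P = {5,6,7}:  v_{5} + v_{6} + v_{7} = v_{10}  →  sig = (3;(1))
  P = {1,5,6}:  v_{1} + v_{5} + v_{6} = v_{2} + v_{3} + 2·v_{10}  →  sig = (3;(1,1,2))
  P = {3,4,9}:  v_{3} + v_{4} + v_{9} = v_{5} + 2·v_{6} + v_{8}  →  sig = (3;(1,1,2))
  P = {2,6,8}:  v_{2} + v_{6} + v_{8} = v_{3} + 2·v_{9}  →  sig = (3;(1,2))
  P = {3,5,7,9}:  v_{3} + v_{5} + v_{7} + v_{9} = 0  →  sig = (4;())
  P = {2,3,7,10}:  v_{2} + v_{3} + v_{7} + v_{10} = v_{1}  →  sig = (4;(1))
  P = {5,6,8,10}:  v_{5} + v_{6} + v_{8} + v_{10} = v_{4}  →  sig = (4;(1))

Hence PRS(X_Σ) =
    (2;(1,1))
    (2;(1,1,1))
    (2;(1,1,1))
    (2;(1,1,1))
    (2;(1,2))
    (3;(1))
    (3;(1))
    (3;(1))
    (3;(1,1,2))
    (3;(1,1,2))
    (3;(1,2))
    (4;())
    (4;(1))
    (4;(1))


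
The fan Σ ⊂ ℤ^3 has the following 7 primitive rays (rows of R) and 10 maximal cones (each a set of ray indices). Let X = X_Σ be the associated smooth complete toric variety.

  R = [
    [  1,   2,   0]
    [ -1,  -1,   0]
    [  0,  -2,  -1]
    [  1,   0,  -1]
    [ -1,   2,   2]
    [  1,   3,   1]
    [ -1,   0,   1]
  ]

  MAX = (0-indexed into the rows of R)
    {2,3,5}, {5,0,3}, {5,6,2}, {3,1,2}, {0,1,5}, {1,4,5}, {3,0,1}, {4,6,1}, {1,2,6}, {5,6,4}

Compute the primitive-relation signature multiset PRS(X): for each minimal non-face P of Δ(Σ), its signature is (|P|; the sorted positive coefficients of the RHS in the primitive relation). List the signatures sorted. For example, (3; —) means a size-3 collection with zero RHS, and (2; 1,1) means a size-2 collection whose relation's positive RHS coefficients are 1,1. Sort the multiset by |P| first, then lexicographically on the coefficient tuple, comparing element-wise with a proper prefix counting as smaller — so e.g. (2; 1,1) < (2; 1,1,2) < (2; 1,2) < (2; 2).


9 minimal non-faces of Δ(Σ) (on 7 rays):

  {3,6}:  v_{3} + v_{6} = 0 ; sig = (2; —)
  {0,2}:  v_{0} + v_{2} = v_{3} ; sig = (2; 1)
  {2,4}:  v_{2} + v_{4} = v_{6} ; sig = (2; 1)
  {0,6}:  v_{0} + v_{6} = v_{1} + v_{5} ; sig = (2; 1,1)
  {3,4}:  v_{3} + v_{4} = v_{1} + v_{5} ; sig = (2; 1,1)
  {0,4}:  v_{0} + v_{4} = 2·v_{1} + 2·v_{5} ; sig = (2; 2,2)
  {1,2,5}:  v_{1} + v_{2} + v_{5} = 0 ; sig = (3; —)
  {1,3,5}:  v_{1} + v_{3} + v_{5} = v_{0} ; sig = (3; 1)
  {1,5,6}:  v_{1} + v_{5} + v_{6} = v_{4} ; sig = (3; 1)

Signatures (|P|; sorted positive RHS coefficients), sorted:
    (2; —)
    (2; 1)
    (2; 1)
    (2; 1,1)
    (2; 1,1)
    (2; 2,2)
    (3; —)
    (3; 1)
    (3; 1)


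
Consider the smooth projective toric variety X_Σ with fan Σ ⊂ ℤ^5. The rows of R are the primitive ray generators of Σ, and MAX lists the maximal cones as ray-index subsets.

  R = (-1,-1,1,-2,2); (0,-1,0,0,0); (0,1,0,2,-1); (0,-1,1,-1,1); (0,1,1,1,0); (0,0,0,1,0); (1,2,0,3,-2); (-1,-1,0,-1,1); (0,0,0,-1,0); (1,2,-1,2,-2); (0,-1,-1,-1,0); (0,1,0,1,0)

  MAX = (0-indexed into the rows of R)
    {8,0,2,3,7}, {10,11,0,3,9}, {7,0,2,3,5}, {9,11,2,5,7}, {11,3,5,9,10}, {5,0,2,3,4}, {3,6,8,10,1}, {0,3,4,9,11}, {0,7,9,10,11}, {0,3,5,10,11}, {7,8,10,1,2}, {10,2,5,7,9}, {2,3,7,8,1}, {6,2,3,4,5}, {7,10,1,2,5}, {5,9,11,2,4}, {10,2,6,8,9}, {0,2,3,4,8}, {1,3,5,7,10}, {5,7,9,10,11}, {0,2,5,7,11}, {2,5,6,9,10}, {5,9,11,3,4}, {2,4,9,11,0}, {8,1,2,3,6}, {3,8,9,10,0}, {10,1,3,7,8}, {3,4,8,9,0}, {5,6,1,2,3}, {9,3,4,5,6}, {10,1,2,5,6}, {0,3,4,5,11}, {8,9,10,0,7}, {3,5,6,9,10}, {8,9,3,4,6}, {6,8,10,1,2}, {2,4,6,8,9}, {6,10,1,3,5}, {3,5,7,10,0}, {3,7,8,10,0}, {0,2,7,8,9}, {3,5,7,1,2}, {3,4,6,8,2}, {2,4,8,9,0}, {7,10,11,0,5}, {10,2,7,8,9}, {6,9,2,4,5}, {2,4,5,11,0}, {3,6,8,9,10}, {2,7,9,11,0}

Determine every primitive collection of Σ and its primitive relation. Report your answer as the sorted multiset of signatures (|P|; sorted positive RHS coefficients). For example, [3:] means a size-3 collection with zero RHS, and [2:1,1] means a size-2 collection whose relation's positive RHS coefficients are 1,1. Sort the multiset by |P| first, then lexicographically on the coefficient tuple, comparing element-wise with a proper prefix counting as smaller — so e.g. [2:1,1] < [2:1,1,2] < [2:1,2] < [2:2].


Primitive collections (19):

  {4,10}:  v_{4} + v_{10} = 0  →  sig = [2:]
  {5,8}:  v_{5} + v_{8} = 0  →  sig = [2:]
  {0,6}:  v_{0} + v_{6} = v_{4}  →  sig = [2:1]
  {1,11}:  v_{1} + v_{11} = v_{5}  →  sig = [2:1]
  {6,7}:  v_{6} + v_{7} = v_{2}  →  sig = [2:1]
  {0,1}:  v_{0} + v_{1} = v_{3} + v_{7}  →  sig = [2:1,1]
  {1,4}:  v_{1} + v_{4} = v_{2} + v_{3}  →  sig = [2:1,1]
  {1,9}:  v_{1} + v_{9} = v_{6} + v_{10}  →  sig = [2:1,1]
  {4,7}:  v_{4} + v_{7} = v_{0} + v_{2}  →  sig = [2:1,1]
  {8,11}:  v_{8} + v_{11} = v_{0} + v_{9}  →  sig = [2:1,1]
  {6,11}:  v_{6} + v_{11} = v_{4} + v_{5} + v_{9}  →  sig = [2:1,1,1]
  {3,7,9}:  v_{3} + v_{7} + v_{9} = 0  →  sig = [3:]
  {0,2,10}:  v_{0} + v_{2} + v_{10} = v_{7}  →  sig = [3:1]
  {0,5,9}:  v_{0} + v_{5} + v_{9} = v_{11}  →  sig = [3:1]
  {2,3,9}:  v_{2} + v_{3} + v_{9} = v_{6}  →  sig = [3:1]
  {2,3,10}:  v_{2} + v_{3} + v_{10} = v_{1}  →  sig = [3:1]
  {2,3,11}:  v_{2} + v_{3} + v_{11} = v_{4} + v_{5}  →  sig = [3:1,1]
  {3,7,11}:  v_{3} + v_{7} + v_{11} = v_{0} + v_{5}  →  sig = [3:1,1]
  {2,10,11}:  v_{2} + v_{10} + v_{11} = v_{5} + v_{7} + v_{9}  →  sig = [3:1,1,1]

Hence PRS(X_Σ) =
    |P|=2: 11 collections, coeffs (), (), (1), (1), (1), (1,1), (1,1), (1,1), (1,1), (1,1), (1,1,1)
    |P|=3: 8 collections, coeffs (), (1), (1), (1), (1), (1,1), (1,1), (1,1,1)


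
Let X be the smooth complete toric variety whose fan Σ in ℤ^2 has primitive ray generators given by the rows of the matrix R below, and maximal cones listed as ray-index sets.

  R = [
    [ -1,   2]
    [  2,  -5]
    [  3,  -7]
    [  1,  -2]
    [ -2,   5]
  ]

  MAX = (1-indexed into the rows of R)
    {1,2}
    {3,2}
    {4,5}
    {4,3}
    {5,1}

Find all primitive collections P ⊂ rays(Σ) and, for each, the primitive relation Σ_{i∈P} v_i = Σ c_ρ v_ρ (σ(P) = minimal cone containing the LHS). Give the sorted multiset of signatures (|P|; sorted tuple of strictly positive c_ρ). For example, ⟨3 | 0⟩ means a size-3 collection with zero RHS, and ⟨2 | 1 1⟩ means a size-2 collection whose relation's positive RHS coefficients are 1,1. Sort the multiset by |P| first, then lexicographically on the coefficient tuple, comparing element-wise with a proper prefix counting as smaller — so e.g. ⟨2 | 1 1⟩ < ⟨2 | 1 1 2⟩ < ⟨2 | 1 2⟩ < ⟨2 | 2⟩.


5 minimal non-faces of Δ(Σ) (on 5 rays):

  {1,4}:  v_{1} + v_{4} = 0 ; sig = ⟨2 | 0⟩
  {2,5}:  v_{2} + v_{5} = 0 ; sig = ⟨2 | 0⟩
  {1,3}:  v_{1} + v_{3} = v_{2} ; sig = ⟨2 | 1⟩
  {2,4}:  v_{2} + v_{4} = v_{3} ; sig = ⟨2 | 1⟩
  {3,5}:  v_{3} + v_{5} = v_{4} ; sig = ⟨2 | 1⟩

Sorted signature multiset PRS(X):
{ ⟨2 | 0⟩ ×2,  ⟨2 | 1⟩ ×3 }


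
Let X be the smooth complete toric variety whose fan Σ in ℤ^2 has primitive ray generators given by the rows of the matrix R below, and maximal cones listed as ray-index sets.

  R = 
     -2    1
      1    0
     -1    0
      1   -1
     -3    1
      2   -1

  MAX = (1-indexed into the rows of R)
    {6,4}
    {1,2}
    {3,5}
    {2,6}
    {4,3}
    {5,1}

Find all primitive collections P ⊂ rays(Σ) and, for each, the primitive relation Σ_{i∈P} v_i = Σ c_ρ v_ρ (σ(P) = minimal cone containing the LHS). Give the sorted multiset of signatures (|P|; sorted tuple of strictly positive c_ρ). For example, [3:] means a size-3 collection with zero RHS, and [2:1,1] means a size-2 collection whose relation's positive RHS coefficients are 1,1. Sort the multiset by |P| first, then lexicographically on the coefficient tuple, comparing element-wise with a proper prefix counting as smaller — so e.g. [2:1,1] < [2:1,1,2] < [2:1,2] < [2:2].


Minimal non-faces — 9 found among 6 rays, 6 max cones:

  {1,6}:  v_{1} + v_{6} = 0  ⟹  sig = [2:]
  {2,3}:  v_{2} + v_{3} = 0  ⟹  sig = [2:]
  {1,3}:  v_{1} + v_{3} = v_{5}  ⟹  sig = [2:1]
  {1,4}:  v_{1} + v_{4} = v_{3}  ⟹  sig = [2:1]
  {2,4}:  v_{2} + v_{4} = v_{6}  ⟹  sig = [2:1]
  {2,5}:  v_{2} + v_{5} = v_{1}  ⟹  sig = [2:1]
  {3,6}:  v_{3} + v_{6} = v_{4}  ⟹  sig = [2:1]
  {5,6}:  v_{5} + v_{6} = v_{3}  ⟹  sig = [2:1]
  {4,5}:  v_{4} + v_{5} = 2·v_{3}  ⟹  sig = [2:2]

Sorted signature multiset PRS(X):
    [2:]
    [2:]
    [2:1]
    [2:1]
    [2:1]
    [2:1]
    [2:1]
    [2:1]
    [2:2]
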